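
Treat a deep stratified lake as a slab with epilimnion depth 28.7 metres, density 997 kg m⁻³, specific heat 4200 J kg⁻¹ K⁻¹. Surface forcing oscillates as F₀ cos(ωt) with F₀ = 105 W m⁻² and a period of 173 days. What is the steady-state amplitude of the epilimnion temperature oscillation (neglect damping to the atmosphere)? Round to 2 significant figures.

Areal heat capacity C = ρ c_p D = 997 × 4200 × 28.7 = 1.20×10^8 J/(m²·K).
Angular frequency ω = 2π / T = 2π / 1.49×10^7 s = 4.20×10^-7 s⁻¹.
Cω = 1.20×10^8 × 4.20×10^-7 = 50.5 W/(m²·K).
Amplitude A = F₀ / (Cω) = 105 / 50.5 = 2.08 K.

2.1 K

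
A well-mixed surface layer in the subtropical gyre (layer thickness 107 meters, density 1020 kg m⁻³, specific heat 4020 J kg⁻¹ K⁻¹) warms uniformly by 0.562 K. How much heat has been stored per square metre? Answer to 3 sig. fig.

2.47×10^8

Areal heat capacity C = ρ c_p D = 1020 × 4020 × 107 = 4.39×10^8 J/(m²·K).
ΔQ = C ΔT = 4.39×10^8 × 0.562 = 2.47×10^8 J/m².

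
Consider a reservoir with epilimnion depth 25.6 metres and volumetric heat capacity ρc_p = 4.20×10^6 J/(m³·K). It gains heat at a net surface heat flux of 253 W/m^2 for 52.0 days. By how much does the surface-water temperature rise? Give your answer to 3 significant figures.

10.6 K

Areal heat capacity C = ρc_p × D = 4.20×10^6 × 25.6 = 1.08×10^8 J/(m²·K).
Net heat input Q = F Δt = 253 × (52.0 days × 86400 s/day) = 1.14×10^9 J/m².
ΔT = Q / C = 1.14×10^9 / 1.08×10^8 = 10.6 K.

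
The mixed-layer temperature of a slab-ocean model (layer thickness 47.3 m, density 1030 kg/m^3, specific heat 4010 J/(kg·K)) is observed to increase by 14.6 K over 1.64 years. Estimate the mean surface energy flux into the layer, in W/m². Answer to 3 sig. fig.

Areal heat capacity C = ρ c_p D = 1030 × 4010 × 47.3 = 1.95×10^8 J/(m²·K).
Required heat per unit area: Q = C ΔT = 1.95×10^8 × 14.6 = 2.85×10^9 J/m².
Flux F = Q / Δt = 2.85×10^9 / 5.18×10^7 s = 55.1 W/m².

55.1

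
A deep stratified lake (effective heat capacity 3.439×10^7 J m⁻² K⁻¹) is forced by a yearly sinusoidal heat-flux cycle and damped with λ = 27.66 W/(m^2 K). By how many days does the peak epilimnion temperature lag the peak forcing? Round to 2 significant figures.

Areal heat capacity C = 3.439×10^7 J m⁻² K⁻¹ (given).
ω = 2π / 3.15×10^7 s = 1.99×10^-7 s⁻¹.
Phase lag φ = arctan(Cω/λ) = arctan(6.85/27.66) = 0.243 rad.
Time lag = φ / ω = 0.243 / 1.99×10^-7 = 1.22×10^6 s = 14.1 days.

14 days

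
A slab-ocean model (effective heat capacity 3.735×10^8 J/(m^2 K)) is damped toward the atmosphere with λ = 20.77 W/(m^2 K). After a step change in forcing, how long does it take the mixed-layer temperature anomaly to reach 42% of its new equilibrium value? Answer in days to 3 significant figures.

Areal heat capacity C = 3.735×10^8 J/(m^2 K) (given).
τ = C / λ = 3.73×10^8 / 20.77 = 1.80×10^7 s.
Fraction reached: 1 − e^(−t/τ) = 0.42 ⇒ t = −τ ln(1 − 0.42) = τ × 0.545.
t = 9.80×10^6 s = 113 days.

113 days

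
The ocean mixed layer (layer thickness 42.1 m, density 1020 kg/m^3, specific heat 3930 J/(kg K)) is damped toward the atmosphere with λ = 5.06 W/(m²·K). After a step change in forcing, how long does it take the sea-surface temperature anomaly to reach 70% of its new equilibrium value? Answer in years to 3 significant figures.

1.27 years

Areal heat capacity C = ρ c_p D = 1020 × 3930 × 42.1 = 1.69×10^8 J/(m^2 K).
τ = C / λ = 1.69×10^8 / 5.06 = 3.34×10^7 s.
Fraction reached: 1 − e^(−t/τ) = 0.70 ⇒ t = −τ ln(1 − 0.70) = τ × 1.20.
t = 4.02×10^7 s = 1.27 years.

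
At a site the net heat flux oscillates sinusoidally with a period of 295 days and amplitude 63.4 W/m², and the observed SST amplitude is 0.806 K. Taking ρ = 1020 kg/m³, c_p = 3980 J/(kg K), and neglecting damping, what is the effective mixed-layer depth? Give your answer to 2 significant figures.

79 m

ω = 2π / 2.55×10^7 s = 2.47×10^-7 s⁻¹.
Required C = F₀ / (A ω) = 63.4 / (0.806 × 2.47×10^-7) = 3.19×10^8 J/(m²·K).
D = C / (ρ c_p) = 3.19×10^8 / (1020 × 3980) = 78.6 m.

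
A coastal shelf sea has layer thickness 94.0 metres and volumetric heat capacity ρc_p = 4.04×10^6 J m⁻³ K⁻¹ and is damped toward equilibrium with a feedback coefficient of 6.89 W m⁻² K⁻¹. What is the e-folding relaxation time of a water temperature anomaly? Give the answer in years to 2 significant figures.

1.7 years

Areal heat capacity C = ρc_p × D = 4.04×10^6 × 94.0 = 3.80×10^8 J/(m²·K).
Relaxation time τ = C / λ = 3.80×10^8 / 6.89 = 5.51×10^7 s.
In years: 5.51×10^7 s / (3.156×10^7 s/year) = 1.75 years.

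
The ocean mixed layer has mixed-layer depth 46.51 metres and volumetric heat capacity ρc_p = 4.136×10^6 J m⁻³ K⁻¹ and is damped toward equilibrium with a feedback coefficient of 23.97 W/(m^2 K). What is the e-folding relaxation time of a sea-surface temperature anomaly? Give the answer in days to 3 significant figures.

Areal heat capacity C = ρc_p × D = 4.136×10^6 × 46.51 = 1.92×10^8 J/(m²·K).
Relaxation time τ = C / λ = 1.92×10^8 / 23.97 = 8.03×10^6 s.
In days: 8.03×10^6 s / (86400 s/day) = 92.9 days.

92.9 days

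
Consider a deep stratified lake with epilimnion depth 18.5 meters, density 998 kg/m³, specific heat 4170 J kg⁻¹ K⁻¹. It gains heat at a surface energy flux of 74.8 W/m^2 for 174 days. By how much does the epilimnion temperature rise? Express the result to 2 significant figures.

Areal heat capacity C = ρ c_p D = 998 × 4170 × 18.5 = 7.70×10^7 J m⁻² K⁻¹.
Net heat input Q = F Δt = 74.8 × (174 days × 86400 s/day) = 1.12×10^9 J/m².
ΔT = Q / C = 1.12×10^9 / 7.70×10^7 = 14.6 K.

15 K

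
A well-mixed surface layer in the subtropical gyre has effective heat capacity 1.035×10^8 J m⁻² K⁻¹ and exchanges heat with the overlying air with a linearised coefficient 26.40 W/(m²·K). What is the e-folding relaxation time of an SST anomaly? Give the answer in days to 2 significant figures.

Areal heat capacity C = 1.035×10^8 J m⁻² K⁻¹ (given).
Relaxation time τ = C / λ = 1.03×10^8 / 26.40 = 3.92×10^6 s.
In days: 3.92×10^6 s / (86400 s/day) = 45.4 days.

45 days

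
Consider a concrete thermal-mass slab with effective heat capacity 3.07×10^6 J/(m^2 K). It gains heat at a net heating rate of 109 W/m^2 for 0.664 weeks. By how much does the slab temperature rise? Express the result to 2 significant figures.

14 K

Areal heat capacity C = 3.07×10^6 J/(m^2 K) (given).
Net heat input Q = F Δt = 109 × (0.664 weeks × 6.048×10^5 s/week) = 4.38×10^7 J/m².
ΔT = Q / C = 4.38×10^7 / 3.07×10^6 = 14.3 K.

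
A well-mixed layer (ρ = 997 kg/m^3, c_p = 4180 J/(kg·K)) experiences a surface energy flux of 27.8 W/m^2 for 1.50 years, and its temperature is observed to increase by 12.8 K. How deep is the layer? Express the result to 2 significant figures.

Heat input Q = F Δt = 27.8 × 4.73×10^7 s = 1.32×10^9 J/m².
Required areal heat capacity C = Q / ΔT = 1.03×10^8 J/(m²·K).
Depth D = C / (ρ c_p) = 1.03×10^8 / (997 × 4180) = 24.7 m.

25 m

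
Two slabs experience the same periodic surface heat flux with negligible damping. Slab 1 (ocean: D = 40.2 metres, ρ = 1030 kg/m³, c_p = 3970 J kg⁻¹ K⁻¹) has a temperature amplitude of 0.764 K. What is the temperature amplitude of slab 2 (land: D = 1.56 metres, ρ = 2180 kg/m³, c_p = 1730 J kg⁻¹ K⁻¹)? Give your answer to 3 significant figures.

21.3 K

C_ocean = 1.64×10^8 J/(m²·K); C_land = 5.88×10^6 J/(m²·K).
A ∝ 1/C ⇒ A_land = A_ocean × C_ocean/C_land = 0.764 × 27.9 = 21.3 K.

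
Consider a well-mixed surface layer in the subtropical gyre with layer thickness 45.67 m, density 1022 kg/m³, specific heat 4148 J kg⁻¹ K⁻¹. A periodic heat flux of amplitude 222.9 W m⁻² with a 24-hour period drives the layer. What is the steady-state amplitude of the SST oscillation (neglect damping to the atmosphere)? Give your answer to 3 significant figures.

Areal heat capacity C = ρ c_p D = 1022 × 4148 × 45.67 = 1.94×10^8 J/(m²·K).
Angular frequency ω = 2π / T = 2π / 86400 s = 7.27×10^-5 s⁻¹.
Cω = 1.94×10^8 × 7.27×10^-5 = 14100 W/(m²·K).
Amplitude A = F₀ / (Cω) = 222.9 / 14100 = 0.0158 K.

0.0158 K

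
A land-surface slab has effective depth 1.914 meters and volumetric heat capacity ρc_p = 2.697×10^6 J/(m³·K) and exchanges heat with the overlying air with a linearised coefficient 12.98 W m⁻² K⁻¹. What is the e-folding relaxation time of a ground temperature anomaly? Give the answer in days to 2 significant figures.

4.6 days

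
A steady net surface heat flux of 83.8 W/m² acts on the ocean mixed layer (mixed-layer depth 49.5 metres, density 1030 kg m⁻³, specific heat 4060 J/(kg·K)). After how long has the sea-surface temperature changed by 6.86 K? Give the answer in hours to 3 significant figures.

4710 hours

Areal heat capacity C = ρ c_p D = 1030 × 4060 × 49.5 = 2.07×10^8 J/(m^2 K).
Time required: Δt = C ΔT / F = 2.07×10^8 × 6.86 / 83.8 = 1.69×10^7 s.
In hours: 1.69×10^7 s / (3600 s/hour) = 4710 hours.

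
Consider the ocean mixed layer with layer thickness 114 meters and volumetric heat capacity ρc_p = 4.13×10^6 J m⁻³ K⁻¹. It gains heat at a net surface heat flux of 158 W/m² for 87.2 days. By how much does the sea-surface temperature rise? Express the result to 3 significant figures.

Areal heat capacity C = ρc_p × D = 4.13×10^6 × 114 = 4.71×10^8 J m⁻² K⁻¹.
Net heat input Q = F Δt = 158 × (87.2 days × 86400 s/day) = 1.19×10^9 J/m².
ΔT = Q / C = 1.19×10^9 / 4.71×10^8 = 2.53 K.

2.53 K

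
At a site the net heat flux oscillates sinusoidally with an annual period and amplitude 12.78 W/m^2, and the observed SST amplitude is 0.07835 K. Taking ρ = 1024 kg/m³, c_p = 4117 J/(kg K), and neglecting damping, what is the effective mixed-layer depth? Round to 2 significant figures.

190 m

ω = 2π / 3.15×10^7 s = 1.99×10^-7 s⁻¹.
Required C = F₀ / (A ω) = 12.78 / (0.07835 × 1.99×10^-7) = 8.19×10^8 J/(m²·K).
D = C / (ρ c_p) = 8.19×10^8 / (1024 × 4117) = 194 m.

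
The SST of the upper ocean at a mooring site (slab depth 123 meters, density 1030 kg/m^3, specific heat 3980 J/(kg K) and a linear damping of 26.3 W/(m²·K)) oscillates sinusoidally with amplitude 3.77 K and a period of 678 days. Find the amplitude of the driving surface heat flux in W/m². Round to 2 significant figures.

230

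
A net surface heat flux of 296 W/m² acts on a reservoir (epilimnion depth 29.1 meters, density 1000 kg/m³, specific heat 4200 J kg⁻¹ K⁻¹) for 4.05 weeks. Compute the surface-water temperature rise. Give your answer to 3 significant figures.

Areal heat capacity C = ρ c_p D = 1000 × 4200 × 29.1 = 1.22×10^8 J/(m^2 K).
Net heat input Q = F Δt = 296 × (4.05 weeks × 6.048×10^5 s/week) = 7.25×10^8 J/m².
ΔT = Q / C = 7.25×10^8 / 1.22×10^8 = 5.93 K.

5.93 K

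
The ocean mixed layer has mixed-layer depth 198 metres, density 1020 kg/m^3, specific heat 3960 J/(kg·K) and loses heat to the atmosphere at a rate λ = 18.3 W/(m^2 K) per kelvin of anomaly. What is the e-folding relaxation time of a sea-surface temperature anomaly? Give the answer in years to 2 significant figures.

Areal heat capacity C = ρ c_p D = 1020 × 3960 × 198 = 8.00×10^8 J/(m^2 K).
Relaxation time τ = C / λ = 8.00×10^8 / 18.3 = 4.37×10^7 s.
In years: 4.37×10^7 s / (3.156×10^7 s/year) = 1.38 years.

1.4 years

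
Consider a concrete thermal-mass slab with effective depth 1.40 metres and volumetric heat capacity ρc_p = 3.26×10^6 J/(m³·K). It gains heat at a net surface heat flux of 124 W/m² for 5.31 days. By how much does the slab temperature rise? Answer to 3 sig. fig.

12.5 K

Areal heat capacity C = ρc_p × D = 3.26×10^6 × 1.40 = 4.56×10^6 J/(m²·K).
Net heat input Q = F Δt = 124 × (5.31 days × 86400 s/day) = 5.69×10^7 J/m².
ΔT = Q / C = 5.69×10^7 / 4.56×10^6 = 12.5 K.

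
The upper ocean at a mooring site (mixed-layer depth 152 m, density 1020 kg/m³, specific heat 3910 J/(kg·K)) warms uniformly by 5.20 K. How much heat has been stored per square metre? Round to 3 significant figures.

3.15×10^9

Areal heat capacity C = ρ c_p D = 1020 × 3910 × 152 = 6.06×10^8 J/(m²·K).
ΔQ = C ΔT = 6.06×10^8 × 5.20 = 3.15×10^9 J/m².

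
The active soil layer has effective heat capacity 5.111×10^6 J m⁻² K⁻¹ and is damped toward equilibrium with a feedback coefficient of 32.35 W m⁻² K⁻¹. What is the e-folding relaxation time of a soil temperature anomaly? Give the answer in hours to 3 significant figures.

Areal heat capacity C = 5.111×10^6 J m⁻² K⁻¹ (given).
Relaxation time τ = C / λ = 5.11×10^6 / 32.35 = 1.58×10^5 s.
In hours: 1.58×10^5 s / (3600 s/hour) = 43.9 hours.

43.9 hours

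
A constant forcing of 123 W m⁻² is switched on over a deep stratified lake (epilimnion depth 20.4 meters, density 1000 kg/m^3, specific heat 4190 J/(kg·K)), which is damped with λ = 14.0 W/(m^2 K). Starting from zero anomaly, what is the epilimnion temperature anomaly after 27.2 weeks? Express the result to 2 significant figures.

8.2 K

Areal heat capacity C = ρ c_p D = 1000 × 4190 × 20.4 = 8.55×10^7 J m⁻² K⁻¹.
τ = C / λ = 8.55×10^7 / 14.0 = 6.11×10^6 s.
Equilibrium anomaly ΔT_eq = F / λ = 123 / 14.0 = 8.79 K.
t = 27.2 weeks = 1.65×10^7 s, so t/τ = 2.69.
ΔT(t) = ΔT_eq (1 − e^(−t/τ)) = 8.79 × (1 − e^−2.69) = 8.19 K.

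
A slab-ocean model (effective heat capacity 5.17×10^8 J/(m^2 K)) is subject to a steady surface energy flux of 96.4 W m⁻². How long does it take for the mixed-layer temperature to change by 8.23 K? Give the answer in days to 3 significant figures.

Areal heat capacity C = 5.17×10^8 J/(m^2 K) (given).
Time required: Δt = C ΔT / F = 5.17×10^8 × 8.23 / 96.4 = 4.41×10^7 s.
In days: 4.41×10^7 s / (86400 s/day) = 511 days.

511 days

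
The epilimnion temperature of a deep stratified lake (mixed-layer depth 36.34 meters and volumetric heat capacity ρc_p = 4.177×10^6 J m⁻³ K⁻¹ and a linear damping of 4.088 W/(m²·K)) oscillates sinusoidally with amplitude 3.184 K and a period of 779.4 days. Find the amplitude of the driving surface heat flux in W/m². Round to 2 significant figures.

47

Areal heat capacity C = ρc_p × D = 4.177×10^6 × 36.34 = 1.52×10^8 J/(m^2 K).
ω = 2π / 6.73×10^7 s = 9.33×10^-8 s⁻¹.
√((Cω)² + λ²) = √((14.2)² + 4.088²) = 14.7 W/(m²·K).
F₀ = A × √((Cω)²+λ²) = 3.184 × 14.7 = 46.9 W/m².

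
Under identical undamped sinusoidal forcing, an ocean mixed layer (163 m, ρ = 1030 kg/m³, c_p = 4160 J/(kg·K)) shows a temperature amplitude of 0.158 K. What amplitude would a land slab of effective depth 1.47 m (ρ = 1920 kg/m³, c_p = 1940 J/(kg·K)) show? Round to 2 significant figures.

C_ocean = 6.98×10^8 J/(m²·K); C_land = 5.48×10^6 J/(m²·K).
A ∝ 1/C ⇒ A_land = A_ocean × C_ocean/C_land = 0.158 × 128 = 20.2 K.

20 K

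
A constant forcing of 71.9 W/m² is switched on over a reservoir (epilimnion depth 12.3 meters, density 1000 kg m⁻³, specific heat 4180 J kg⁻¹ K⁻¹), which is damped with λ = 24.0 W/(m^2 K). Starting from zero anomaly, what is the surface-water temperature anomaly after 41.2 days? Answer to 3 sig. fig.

2.43 K

Areal heat capacity C = ρ c_p D = 1000 × 4180 × 12.3 = 5.14×10^7 J/(m^2 K).
τ = C / λ = 5.14×10^7 / 24.0 = 2.14×10^6 s.
Equilibrium anomaly ΔT_eq = F / λ = 71.9 / 24.0 = 3.00 K.
t = 41.2 days = 3.56×10^6 s, so t/τ = 1.66.
ΔT(t) = ΔT_eq (1 − e^(−t/τ)) = 3.00 × (1 − e^−1.66) = 2.43 K.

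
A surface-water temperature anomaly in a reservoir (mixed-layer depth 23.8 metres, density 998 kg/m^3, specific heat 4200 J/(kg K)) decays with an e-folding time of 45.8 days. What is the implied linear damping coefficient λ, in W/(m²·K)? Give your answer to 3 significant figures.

Areal heat capacity C = ρ c_p D = 998 × 4200 × 23.8 = 9.98×10^7 J m⁻² K⁻¹.
τ = 45.8 days = 3.96×10^6 s.
λ = C / τ = 9.98×10^7 / 3.96×10^6 = 25.2 W/(m²·K).

25.2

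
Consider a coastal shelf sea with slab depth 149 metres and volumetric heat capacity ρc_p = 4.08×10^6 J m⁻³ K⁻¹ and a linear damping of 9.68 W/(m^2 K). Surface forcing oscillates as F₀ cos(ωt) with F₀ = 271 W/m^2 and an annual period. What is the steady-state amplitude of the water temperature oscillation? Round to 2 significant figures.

Areal heat capacity C = ρc_p × D = 4.08×10^6 × 149 = 6.08×10^8 J/(m²·K).
Angular frequency ω = 2π / T = 2π / 3.15×10^7 s = 1.99×10^-7 s⁻¹.
√((Cω)² + λ²) = √((121)² + 9.68²) = 122 W/(m²·K).
Amplitude A = F₀ / √((Cω)²+λ²) = 271 / 122 = 2.23 K.

2.2 K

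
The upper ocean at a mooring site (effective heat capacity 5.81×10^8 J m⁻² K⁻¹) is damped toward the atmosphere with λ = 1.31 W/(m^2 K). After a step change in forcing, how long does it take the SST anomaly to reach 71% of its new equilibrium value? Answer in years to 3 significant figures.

17.4 years

Areal heat capacity C = 5.81×10^8 J m⁻² K⁻¹ (given).
τ = C / λ = 5.81×10^8 / 1.31 = 4.44×10^8 s.
Fraction reached: 1 − e^(−t/τ) = 0.71 ⇒ t = −τ ln(1 − 0.71) = τ × 1.24.
t = 5.49×10^8 s = 17.4 years.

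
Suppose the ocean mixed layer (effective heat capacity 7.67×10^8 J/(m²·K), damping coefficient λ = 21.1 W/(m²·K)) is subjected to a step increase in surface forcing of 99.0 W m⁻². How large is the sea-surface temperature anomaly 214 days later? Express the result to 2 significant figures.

Areal heat capacity C = 7.67×10^8 J/(m²·K) (given).
τ = C / λ = 7.67×10^8 / 21.1 = 3.64×10^7 s.
Equilibrium anomaly ΔT_eq = F / λ = 99.0 / 21.1 = 4.69 K.
t = 214 days = 1.85×10^7 s, so t/τ = 0.509.
ΔT(t) = ΔT_eq (1 − e^(−t/τ)) = 4.69 × (1 − e^−0.509) = 1.87 K.

1.9 K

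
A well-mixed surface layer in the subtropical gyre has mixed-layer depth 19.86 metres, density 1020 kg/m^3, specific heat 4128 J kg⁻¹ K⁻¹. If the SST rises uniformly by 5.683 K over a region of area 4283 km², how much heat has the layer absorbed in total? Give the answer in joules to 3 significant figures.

2.04×10^18 J

Areal heat capacity C = ρ c_p D = 1020 × 4128 × 19.86 = 8.36×10^7 J m⁻² K⁻¹.
Heat per unit area: q = C ΔT = 8.36×10^7 × 5.683 = 4.75×10^8 J/m².
Total heat: Q = q × A = 4.75×10^8 × (4283 × 10⁶ m²) = 2.04×10^18 J.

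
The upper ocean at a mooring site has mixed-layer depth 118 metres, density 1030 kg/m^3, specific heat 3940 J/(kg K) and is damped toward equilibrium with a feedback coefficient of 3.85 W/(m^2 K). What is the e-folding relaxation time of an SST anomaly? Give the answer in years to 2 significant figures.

3.9 years

Areal heat capacity C = ρ c_p D = 1030 × 3940 × 118 = 4.79×10^8 J/(m^2 K).
Relaxation time τ = C / λ = 4.79×10^8 / 3.85 = 1.24×10^8 s.
In years: 1.24×10^8 s / (3.156×10^7 s/year) = 3.94 years.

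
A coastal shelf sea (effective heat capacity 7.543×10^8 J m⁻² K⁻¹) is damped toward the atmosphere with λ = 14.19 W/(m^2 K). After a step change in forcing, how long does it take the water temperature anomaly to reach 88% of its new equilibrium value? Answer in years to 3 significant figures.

3.57 years

Areal heat capacity C = 7.543×10^8 J m⁻² K⁻¹ (given).
τ = C / λ = 7.54×10^8 / 14.19 = 5.32×10^7 s.
Fraction reached: 1 − e^(−t/τ) = 0.88 ⇒ t = −τ ln(1 − 0.88) = τ × 2.12.
t = 1.13×10^8 s = 3.57 years.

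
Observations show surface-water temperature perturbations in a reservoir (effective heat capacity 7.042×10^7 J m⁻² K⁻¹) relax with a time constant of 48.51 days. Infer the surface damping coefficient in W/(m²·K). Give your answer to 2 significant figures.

17

Areal heat capacity C = 7.042×10^7 J m⁻² K⁻¹ (given).
τ = 48.51 days = 4.19×10^6 s.
λ = C / τ = 7.04×10^7 / 4.19×10^6 = 16.8 W/(m²·K).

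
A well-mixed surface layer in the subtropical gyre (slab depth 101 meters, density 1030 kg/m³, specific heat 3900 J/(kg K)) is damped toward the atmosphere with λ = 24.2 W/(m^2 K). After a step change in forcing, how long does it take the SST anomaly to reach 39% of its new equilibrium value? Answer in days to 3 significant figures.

Areal heat capacity C = ρ c_p D = 1030 × 3900 × 101 = 4.06×10^8 J m⁻² K⁻¹.
τ = C / λ = 4.06×10^8 / 24.2 = 1.68×10^7 s.
Fraction reached: 1 − e^(−t/τ) = 0.39 ⇒ t = −τ ln(1 − 0.39) = τ × 0.494.
t = 8.29×10^6 s = 95.9 days.

95.9 days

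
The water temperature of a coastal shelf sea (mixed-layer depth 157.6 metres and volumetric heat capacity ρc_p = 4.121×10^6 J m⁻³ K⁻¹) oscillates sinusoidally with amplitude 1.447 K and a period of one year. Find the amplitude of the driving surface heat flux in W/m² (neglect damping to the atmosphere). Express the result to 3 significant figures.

Areal heat capacity C = ρc_p × D = 4.121×10^6 × 157.6 = 6.49×10^8 J/(m²·K).
ω = 2π / 3.15×10^7 s = 1.99×10^-7 s⁻¹.
Cω = 6.49×10^8 × 1.99×10^-7 = 129 W/(m²·K).
F₀ = A × Cω = 1.447 × 129 = 187 W/m².

187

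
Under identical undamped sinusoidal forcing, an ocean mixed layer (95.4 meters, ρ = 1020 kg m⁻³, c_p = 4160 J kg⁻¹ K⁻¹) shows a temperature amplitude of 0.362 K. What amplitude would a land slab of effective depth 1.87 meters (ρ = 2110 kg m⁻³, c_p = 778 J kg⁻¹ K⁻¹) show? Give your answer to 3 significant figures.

C_ocean = 4.05×10^8 J/(m²·K); C_land = 3.07×10^6 J/(m²·K).
A ∝ 1/C ⇒ A_land = A_ocean × C_ocean/C_land = 0.362 × 132 = 47.7 K.

47.7 K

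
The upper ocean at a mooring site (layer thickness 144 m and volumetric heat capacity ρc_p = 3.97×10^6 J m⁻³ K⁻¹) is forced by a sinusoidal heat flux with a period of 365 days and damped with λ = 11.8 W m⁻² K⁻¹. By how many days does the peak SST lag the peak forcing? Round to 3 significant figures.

Areal heat capacity C = ρc_p × D = 3.97×10^6 × 144 = 5.72×10^8 J/(m²·K).
ω = 2π / 3.15×10^7 s = 1.99×10^-7 s⁻¹.
Phase lag φ = arctan(Cω/λ) = arctan(114/11.8) = 1.47 rad.
Time lag = φ / ω = 1.47 / 1.99×10^-7 = 7.37×10^6 s = 85.3 days.

85.3 days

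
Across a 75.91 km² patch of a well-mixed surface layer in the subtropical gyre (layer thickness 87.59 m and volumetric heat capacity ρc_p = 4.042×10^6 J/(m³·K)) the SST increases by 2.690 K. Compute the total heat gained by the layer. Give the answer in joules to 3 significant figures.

7.23×10^16 J

Areal heat capacity C = ρc_p × D = 4.042×10^6 × 87.59 = 3.54×10^8 J m⁻² K⁻¹.
Heat per unit area: q = C ΔT = 3.54×10^8 × 2.690 = 9.52×10^8 J/m².
Total heat: Q = q × A = 9.52×10^8 × (75.91 × 10⁶ m²) = 7.23×10^16 J.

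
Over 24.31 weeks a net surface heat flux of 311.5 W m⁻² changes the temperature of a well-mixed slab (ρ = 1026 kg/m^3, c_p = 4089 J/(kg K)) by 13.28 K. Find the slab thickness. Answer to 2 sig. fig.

Heat input Q = F Δt = 311.5 × 1.47×10^7 s = 4.58×10^9 J/m².
Required areal heat capacity C = Q / ΔT = 3.45×10^8 J/(m²·K).
Depth D = C / (ρ c_p) = 3.45×10^8 / (1026 × 4089) = 82.2 m.

82 m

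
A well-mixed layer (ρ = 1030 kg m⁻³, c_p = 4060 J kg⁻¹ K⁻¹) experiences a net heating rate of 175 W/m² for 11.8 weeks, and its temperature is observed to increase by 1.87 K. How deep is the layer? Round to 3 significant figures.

160 m

Heat input Q = F Δt = 175 × 7.14×10^6 s = 1.25×10^9 J/m².
Required areal heat capacity C = Q / ΔT = 6.68×10^8 J/(m²·K).
Depth D = C / (ρ c_p) = 6.68×10^8 / (1030 × 4060) = 160 m.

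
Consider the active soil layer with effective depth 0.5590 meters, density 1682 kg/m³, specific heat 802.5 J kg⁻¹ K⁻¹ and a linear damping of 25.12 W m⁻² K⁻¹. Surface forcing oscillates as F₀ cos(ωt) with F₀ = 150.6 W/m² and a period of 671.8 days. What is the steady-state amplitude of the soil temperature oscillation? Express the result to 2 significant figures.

Areal heat capacity C = ρ c_p D = 1682 × 802.5 × 0.5590 = 7.55×10^5 J m⁻² K⁻¹.
Angular frequency ω = 2π / T = 2π / 5.80×10^7 s = 1.08×10^-7 s⁻¹.
√((Cω)² + λ²) = √((0.0817)² + 25.12²) = 25.1 W/(m²·K).
Amplitude A = F₀ / √((Cω)²+λ²) = 150.6 / 25.1 = 6.00 K.

6.0 K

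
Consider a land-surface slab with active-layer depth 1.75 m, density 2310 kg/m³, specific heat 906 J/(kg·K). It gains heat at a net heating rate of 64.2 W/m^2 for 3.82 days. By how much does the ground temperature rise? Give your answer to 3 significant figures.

5.79 K

Areal heat capacity C = ρ c_p D = 2310 × 906 × 1.75 = 3.66×10^6 J/(m²·K).
Net heat input Q = F Δt = 64.2 × (3.82 days × 86400 s/day) = 2.12×10^7 J/m².
ΔT = Q / C = 2.12×10^7 / 3.66×10^6 = 5.79 K.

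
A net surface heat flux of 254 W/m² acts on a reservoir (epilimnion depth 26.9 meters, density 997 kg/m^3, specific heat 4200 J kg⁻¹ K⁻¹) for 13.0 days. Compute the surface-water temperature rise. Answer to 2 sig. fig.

Areal heat capacity C = ρ c_p D = 997 × 4200 × 26.9 = 1.13×10^8 J m⁻² K⁻¹.
Net heat input Q = F Δt = 254 × (13.0 days × 86400 s/day) = 2.85×10^8 J/m².
ΔT = Q / C = 2.85×10^8 / 1.13×10^8 = 2.53 K.

2.5 K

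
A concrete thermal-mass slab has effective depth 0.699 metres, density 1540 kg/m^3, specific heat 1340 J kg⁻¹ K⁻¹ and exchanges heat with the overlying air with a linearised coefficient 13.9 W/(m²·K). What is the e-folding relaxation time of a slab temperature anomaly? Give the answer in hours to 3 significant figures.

Areal heat capacity C = ρ c_p D = 1540 × 1340 × 0.699 = 1.44×10^6 J m⁻² K⁻¹.
Relaxation time τ = C / λ = 1.44×10^6 / 13.9 = 1.04×10^5 s.
In hours: 1.04×10^5 s / (3600 s/hour) = 28.8 hours.

28.8 hours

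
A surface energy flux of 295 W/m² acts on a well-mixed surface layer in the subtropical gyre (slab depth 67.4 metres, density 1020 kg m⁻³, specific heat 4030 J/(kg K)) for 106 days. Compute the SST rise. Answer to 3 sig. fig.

Areal heat capacity C = ρ c_p D = 1020 × 4030 × 67.4 = 2.77×10^8 J m⁻² K⁻¹.
Net heat input Q = F Δt = 295 × (106 days × 86400 s/day) = 2.70×10^9 J/m².
ΔT = Q / C = 2.70×10^9 / 2.77×10^8 = 9.75 K.

9.75 K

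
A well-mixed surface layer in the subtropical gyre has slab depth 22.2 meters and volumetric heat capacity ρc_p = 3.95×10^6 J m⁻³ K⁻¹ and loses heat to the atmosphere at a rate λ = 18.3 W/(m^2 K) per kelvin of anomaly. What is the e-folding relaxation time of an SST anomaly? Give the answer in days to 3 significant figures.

55.5 days

Areal heat capacity C = ρc_p × D = 3.95×10^6 × 22.2 = 8.77×10^7 J m⁻² K⁻¹.
Relaxation time τ = C / λ = 8.77×10^7 / 18.3 = 4.79×10^6 s.
In days: 4.79×10^6 s / (86400 s/day) = 55.5 days.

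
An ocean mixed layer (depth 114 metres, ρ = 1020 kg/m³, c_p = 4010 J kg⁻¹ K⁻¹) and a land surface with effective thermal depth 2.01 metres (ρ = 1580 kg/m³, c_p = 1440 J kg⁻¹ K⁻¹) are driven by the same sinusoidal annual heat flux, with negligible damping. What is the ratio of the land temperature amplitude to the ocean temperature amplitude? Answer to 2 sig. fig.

C_ocean = 1020 × 4010 × 114 = 4.66×10^8 J/(m²·K).
C_land = 1580 × 1440 × 2.01 = 4.57×10^6 J/(m²·K).
Undamped amplitude ∝ 1/C, so A_land/A_ocean = C_ocean/C_land = 102.

100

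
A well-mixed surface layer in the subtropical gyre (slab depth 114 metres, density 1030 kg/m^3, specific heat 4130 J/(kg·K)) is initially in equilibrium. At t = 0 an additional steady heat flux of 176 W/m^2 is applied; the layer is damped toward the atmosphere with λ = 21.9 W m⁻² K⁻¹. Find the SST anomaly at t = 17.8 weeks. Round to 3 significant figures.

3.09 K

Areal heat capacity C = ρ c_p D = 1030 × 4130 × 114 = 4.85×10^8 J m⁻² K⁻¹.
τ = C / λ = 4.85×10^8 / 21.9 = 2.21×10^7 s.
Equilibrium anomaly ΔT_eq = F / λ = 176 / 21.9 = 8.04 K.
t = 17.8 weeks = 1.08×10^7 s, so t/τ = 0.486.
ΔT(t) = ΔT_eq (1 − e^(−t/τ)) = 8.04 × (1 − e^−0.486) = 3.09 K.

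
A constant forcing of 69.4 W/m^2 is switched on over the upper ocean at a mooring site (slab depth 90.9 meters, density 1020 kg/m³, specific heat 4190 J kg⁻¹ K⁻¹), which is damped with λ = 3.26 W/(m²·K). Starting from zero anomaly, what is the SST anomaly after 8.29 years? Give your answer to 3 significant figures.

18.9 K

Areal heat capacity C = ρ c_p D = 1020 × 4190 × 90.9 = 3.88×10^8 J/(m^2 K).
τ = C / λ = 3.88×10^8 / 3.26 = 1.19×10^8 s.
Equilibrium anomaly ΔT_eq = F / λ = 69.4 / 3.26 = 21.3 K.
t = 8.29 years = 2.62×10^8 s, so t/τ = 2.20.
ΔT(t) = ΔT_eq (1 − e^(−t/τ)) = 21.3 × (1 − e^−2.20) = 18.9 K.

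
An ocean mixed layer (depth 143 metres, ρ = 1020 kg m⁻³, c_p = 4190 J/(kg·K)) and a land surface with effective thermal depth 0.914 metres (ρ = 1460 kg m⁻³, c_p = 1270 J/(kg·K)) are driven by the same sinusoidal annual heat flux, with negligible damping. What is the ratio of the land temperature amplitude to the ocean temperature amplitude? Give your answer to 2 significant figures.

360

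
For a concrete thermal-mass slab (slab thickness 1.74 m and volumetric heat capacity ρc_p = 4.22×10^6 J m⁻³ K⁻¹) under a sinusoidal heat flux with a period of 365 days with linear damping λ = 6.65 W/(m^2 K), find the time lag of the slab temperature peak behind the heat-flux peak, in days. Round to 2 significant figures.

13 days

Areal heat capacity C = ρc_p × D = 4.22×10^6 × 1.74 = 7.34×10^6 J/(m²·K).
ω = 2π / 3.15×10^7 s = 1.99×10^-7 s⁻¹.
Phase lag φ = arctan(Cω/λ) = arctan(1.46/6.65) = 0.217 rad.
Time lag = φ / ω = 0.217 / 1.99×10^-7 = 1.09×10^6 s = 12.6 days.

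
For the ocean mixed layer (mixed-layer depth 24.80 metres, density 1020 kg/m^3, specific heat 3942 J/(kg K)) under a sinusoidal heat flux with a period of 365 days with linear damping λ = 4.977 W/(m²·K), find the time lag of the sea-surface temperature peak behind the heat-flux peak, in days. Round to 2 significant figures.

77 days

Areal heat capacity C = ρ c_p D = 1020 × 3942 × 24.80 = 9.97×10^7 J/(m^2 K).
ω = 2π / 3.15×10^7 s = 1.99×10^-7 s⁻¹.
Phase lag φ = arctan(Cω/λ) = arctan(19.9/4.977) = 1.33 rad.
Time lag = φ / ω = 1.33 / 1.99×10^-7 = 6.65×10^6 s = 77.0 days.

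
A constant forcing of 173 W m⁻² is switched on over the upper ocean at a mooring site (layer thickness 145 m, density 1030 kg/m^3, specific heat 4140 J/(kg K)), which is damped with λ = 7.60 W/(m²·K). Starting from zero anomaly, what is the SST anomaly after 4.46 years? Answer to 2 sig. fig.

19 K

Areal heat capacity C = ρ c_p D = 1030 × 4140 × 145 = 6.18×10^8 J/(m^2 K).
τ = C / λ = 6.18×10^8 / 7.60 = 8.14×10^7 s.
Equilibrium anomaly ΔT_eq = F / λ = 173 / 7.60 = 22.8 K.
t = 4.46 years = 1.41×10^8 s, so t/τ = 1.73.
ΔT(t) = ΔT_eq (1 − e^(−t/τ)) = 22.8 × (1 − e^−1.73) = 18.7 K.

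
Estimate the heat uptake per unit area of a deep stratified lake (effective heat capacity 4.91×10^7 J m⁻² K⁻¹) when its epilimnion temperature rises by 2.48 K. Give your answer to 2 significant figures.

1.2×10^8

Areal heat capacity C = 4.91×10^7 J m⁻² K⁻¹ (given).
ΔQ = C ΔT = 4.91×10^7 × 2.48 = 1.22×10^8 J/m².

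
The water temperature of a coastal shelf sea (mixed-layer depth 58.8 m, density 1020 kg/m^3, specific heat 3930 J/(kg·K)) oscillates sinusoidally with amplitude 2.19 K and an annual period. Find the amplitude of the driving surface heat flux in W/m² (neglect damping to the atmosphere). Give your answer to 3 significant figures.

103

Areal heat capacity C = ρ c_p D = 1020 × 3930 × 58.8 = 2.36×10^8 J/(m^2 K).
ω = 2π / 3.15×10^7 s = 1.99×10^-7 s⁻¹.
Cω = 2.36×10^8 × 1.99×10^-7 = 47.0 W/(m²·K).
F₀ = A × Cω = 2.19 × 47.0 = 103 W/m².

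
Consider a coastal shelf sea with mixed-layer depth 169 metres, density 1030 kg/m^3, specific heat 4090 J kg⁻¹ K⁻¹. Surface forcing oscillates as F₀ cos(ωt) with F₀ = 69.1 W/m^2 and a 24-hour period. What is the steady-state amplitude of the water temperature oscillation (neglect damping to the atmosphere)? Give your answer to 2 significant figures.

Areal heat capacity C = ρ c_p D = 1030 × 4090 × 169 = 7.12×10^8 J m⁻² K⁻¹.
Angular frequency ω = 2π / T = 2π / 86400 s = 7.27×10^-5 s⁻¹.
Cω = 7.12×10^8 × 7.27×10^-5 = 51800 W/(m²·K).
Amplitude A = F₀ / (Cω) = 69.1 / 51800 = 0.00133 K.

0.0013 K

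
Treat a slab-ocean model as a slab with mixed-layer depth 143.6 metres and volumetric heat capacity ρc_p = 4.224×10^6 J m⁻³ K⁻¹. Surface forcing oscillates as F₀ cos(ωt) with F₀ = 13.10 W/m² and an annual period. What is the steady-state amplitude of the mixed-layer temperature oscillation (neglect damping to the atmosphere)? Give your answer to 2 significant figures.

Areal heat capacity C = ρc_p × D = 4.224×10^6 × 143.6 = 6.07×10^8 J/(m²·K).
Angular frequency ω = 2π / T = 2π / 3.15×10^7 s = 1.99×10^-7 s⁻¹.
Cω = 6.07×10^8 × 1.99×10^-7 = 121 W/(m²·K).
Amplitude A = F₀ / (Cω) = 13.10 / 121 = 0.108 K.

0.11 K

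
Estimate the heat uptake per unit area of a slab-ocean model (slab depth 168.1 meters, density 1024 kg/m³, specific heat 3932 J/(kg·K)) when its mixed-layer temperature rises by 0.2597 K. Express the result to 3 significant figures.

1.76×10^8

Areal heat capacity C = ρ c_p D = 1024 × 3932 × 168.1 = 6.77×10^8 J m⁻² K⁻¹.
ΔQ = C ΔT = 6.77×10^8 × 0.2597 = 1.76×10^8 J/m².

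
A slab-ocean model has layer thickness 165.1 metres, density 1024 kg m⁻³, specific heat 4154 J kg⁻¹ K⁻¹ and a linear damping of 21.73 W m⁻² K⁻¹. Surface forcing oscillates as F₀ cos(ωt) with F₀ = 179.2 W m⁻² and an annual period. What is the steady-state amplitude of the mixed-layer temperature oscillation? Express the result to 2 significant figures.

1.3 K

Areal heat capacity C = ρ c_p D = 1024 × 4154 × 165.1 = 7.02×10^8 J m⁻² K⁻¹.
Angular frequency ω = 2π / T = 2π / 3.15×10^7 s = 1.99×10^-7 s⁻¹.
√((Cω)² + λ²) = √((140)² + 21.73²) = 142 W/(m²·K).
Amplitude A = F₀ / √((Cω)²+λ²) = 179.2 / 142 = 1.27 K.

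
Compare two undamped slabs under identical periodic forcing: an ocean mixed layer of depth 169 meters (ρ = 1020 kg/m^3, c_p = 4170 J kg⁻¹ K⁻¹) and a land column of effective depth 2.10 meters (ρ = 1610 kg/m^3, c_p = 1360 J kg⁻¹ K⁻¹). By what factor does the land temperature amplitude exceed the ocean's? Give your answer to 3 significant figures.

156

C_ocean = 1020 × 4170 × 169 = 7.19×10^8 J/(m²·K).
C_land = 1610 × 1360 × 2.10 = 4.60×10^6 J/(m²·K).
Undamped amplitude ∝ 1/C, so A_land/A_ocean = C_ocean/C_land = 156.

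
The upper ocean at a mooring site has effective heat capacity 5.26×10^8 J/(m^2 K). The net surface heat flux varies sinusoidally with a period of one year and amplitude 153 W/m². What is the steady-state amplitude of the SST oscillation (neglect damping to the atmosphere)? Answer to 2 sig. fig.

1.5 K

Areal heat capacity C = 5.26×10^8 J/(m^2 K) (given).
Angular frequency ω = 2π / T = 2π / 3.15×10^7 s = 1.99×10^-7 s⁻¹.
Cω = 5.26×10^8 × 1.99×10^-7 = 105 W/(m²·K).
Amplitude A = F₀ / (Cω) = 153 / 105 = 1.46 K.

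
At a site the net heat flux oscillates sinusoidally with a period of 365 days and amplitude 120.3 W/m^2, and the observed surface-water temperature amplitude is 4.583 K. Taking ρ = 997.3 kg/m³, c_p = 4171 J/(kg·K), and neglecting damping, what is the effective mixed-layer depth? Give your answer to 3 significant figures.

31.7 m

ω = 2π / 3.15×10^7 s = 1.99×10^-7 s⁻¹.
Required C = F₀ / (A ω) = 120.3 / (4.583 × 1.99×10^-7) = 1.32×10^8 J/(m²·K).
D = C / (ρ c_p) = 1.32×10^8 / (997.3 × 4171) = 31.7 m.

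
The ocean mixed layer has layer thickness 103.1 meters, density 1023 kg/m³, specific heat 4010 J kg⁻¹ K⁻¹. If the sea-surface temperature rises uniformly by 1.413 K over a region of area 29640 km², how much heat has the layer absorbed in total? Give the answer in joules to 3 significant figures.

1.77×10^19 J

Areal heat capacity C = ρ c_p D = 1023 × 4010 × 103.1 = 4.23×10^8 J/(m²·K).
Heat per unit area: q = C ΔT = 4.23×10^8 × 1.413 = 5.98×10^8 J/m².
Total heat: Q = q × A = 5.98×10^8 × (29640 × 10⁶ m²) = 1.77×10^19 J.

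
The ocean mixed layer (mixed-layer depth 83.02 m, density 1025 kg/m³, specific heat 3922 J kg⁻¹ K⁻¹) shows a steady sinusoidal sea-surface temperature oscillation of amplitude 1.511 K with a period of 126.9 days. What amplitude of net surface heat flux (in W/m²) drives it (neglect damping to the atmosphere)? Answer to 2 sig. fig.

Areal heat capacity C = ρ c_p D = 1025 × 3922 × 83.02 = 3.34×10^8 J/(m^2 K).
ω = 2π / 1.10×10^7 s = 5.73×10^-7 s⁻¹.
Cω = 3.34×10^8 × 5.73×10^-7 = 191 W/(m²·K).
F₀ = A × Cω = 1.511 × 191 = 289 W/m².

290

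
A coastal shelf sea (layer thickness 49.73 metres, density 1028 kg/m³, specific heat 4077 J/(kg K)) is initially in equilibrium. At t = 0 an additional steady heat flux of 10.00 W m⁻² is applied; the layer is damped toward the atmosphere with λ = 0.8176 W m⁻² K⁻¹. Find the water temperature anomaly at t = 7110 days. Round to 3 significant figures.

11.1 K

Areal heat capacity C = ρ c_p D = 1028 × 4077 × 49.73 = 2.08×10^8 J m⁻² K⁻¹.
τ = C / λ = 2.08×10^8 / 0.8176 = 2.55×10^8 s.
Equilibrium anomaly ΔT_eq = F / λ = 10.00 / 0.8176 = 12.2 K.
t = 7110 days = 6.14×10^8 s, so t/τ = 2.41.
ΔT(t) = ΔT_eq (1 − e^(−t/τ)) = 12.2 × (1 − e^−2.41) = 11.1 K.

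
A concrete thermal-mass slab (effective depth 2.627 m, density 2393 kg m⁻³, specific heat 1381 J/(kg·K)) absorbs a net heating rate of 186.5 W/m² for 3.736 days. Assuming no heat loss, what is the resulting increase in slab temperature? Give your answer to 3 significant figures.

6.93 K

Areal heat capacity C = ρ c_p D = 2393 × 1381 × 2.627 = 8.68×10^6 J/(m^2 K).
Net heat input Q = F Δt = 186.5 × (3.736 days × 86400 s/day) = 6.02×10^7 J/m².
ΔT = Q / C = 6.02×10^7 / 8.68×10^6 = 6.93 K.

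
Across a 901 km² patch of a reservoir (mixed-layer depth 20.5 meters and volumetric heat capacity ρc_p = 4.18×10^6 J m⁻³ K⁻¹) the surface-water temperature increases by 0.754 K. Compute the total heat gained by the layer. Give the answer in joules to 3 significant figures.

Areal heat capacity C = ρc_p × D = 4.18×10^6 × 20.5 = 8.57×10^7 J/(m²·K).
Heat per unit area: q = C ΔT = 8.57×10^7 × 0.754 = 6.46×10^7 J/m².
Total heat: Q = q × A = 6.46×10^7 × (901 × 10⁶ m²) = 5.82×10^16 J.

5.82×10^16 J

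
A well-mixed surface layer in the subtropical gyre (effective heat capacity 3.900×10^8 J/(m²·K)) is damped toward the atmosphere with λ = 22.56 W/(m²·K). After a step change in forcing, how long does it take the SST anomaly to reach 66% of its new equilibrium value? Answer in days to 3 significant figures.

Areal heat capacity C = 3.900×10^8 J/(m²·K) (given).
τ = C / λ = 3.90×10^8 / 22.56 = 1.73×10^7 s.
Fraction reached: 1 − e^(−t/τ) = 0.66 ⇒ t = −τ ln(1 − 0.66) = τ × 1.08.
t = 1.86×10^7 s = 216 days.

216 days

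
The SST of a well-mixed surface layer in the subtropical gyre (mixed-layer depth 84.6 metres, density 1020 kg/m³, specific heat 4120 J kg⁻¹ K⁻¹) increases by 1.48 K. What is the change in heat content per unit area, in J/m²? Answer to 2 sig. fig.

5.3×10^8

Areal heat capacity C = ρ c_p D = 1020 × 4120 × 84.6 = 3.56×10^8 J/(m²·K).
ΔQ = C ΔT = 3.56×10^8 × 1.48 = 5.26×10^8 J/m².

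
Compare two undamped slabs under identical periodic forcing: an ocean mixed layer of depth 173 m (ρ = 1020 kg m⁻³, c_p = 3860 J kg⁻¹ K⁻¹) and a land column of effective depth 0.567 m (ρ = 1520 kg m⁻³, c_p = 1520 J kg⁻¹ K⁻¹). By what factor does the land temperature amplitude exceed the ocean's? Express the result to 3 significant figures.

C_ocean = 1020 × 3860 × 173 = 6.81×10^8 J/(m²·K).
C_land = 1520 × 1520 × 0.567 = 1.31×10^6 J/(m²·K).
Undamped amplitude ∝ 1/C, so A_land/A_ocean = C_ocean/C_land = 520.

520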